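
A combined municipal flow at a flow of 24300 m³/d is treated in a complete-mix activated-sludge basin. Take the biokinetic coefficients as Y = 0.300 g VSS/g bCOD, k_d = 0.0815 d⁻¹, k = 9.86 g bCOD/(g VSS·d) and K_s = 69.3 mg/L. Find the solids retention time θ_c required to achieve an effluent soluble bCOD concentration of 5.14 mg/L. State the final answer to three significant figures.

θ_c ≈ 8.15 d

At the target effluent, Y k S/(K_s+S) = 0.300×9.86×5.14/74.44 = 0.2042 d⁻¹.
θ_c = 1/(μ − k_d) = 1/(0.2042 − 0.0815) = 1/0.1227 = 8.147 d.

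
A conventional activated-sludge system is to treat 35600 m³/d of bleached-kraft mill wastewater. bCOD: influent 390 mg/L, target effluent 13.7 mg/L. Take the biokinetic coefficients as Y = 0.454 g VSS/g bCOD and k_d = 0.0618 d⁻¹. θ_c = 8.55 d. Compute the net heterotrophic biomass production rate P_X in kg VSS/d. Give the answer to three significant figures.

P_X ≈ 3980 kg VSS/d

Y_obs = Y / (1 + k_d θ_c) = 0.454 / (1 + 0.0618 × 8.55) = 0.454 / 1.528 = 0.2970.
ΔS = 390 − 13.7 = 376.3 mg/L, so the substrate removal rate is 35600 × 376.3/1000 = 13396 kg bCOD/d.
So the net sludge growth is P_X = 0.2970 × 13396 = 3979 kg VSS/d.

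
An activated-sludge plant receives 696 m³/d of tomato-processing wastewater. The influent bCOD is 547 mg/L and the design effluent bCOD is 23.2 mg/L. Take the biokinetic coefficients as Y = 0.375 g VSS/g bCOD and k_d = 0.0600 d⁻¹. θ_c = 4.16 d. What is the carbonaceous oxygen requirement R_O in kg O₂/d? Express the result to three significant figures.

R_O ≈ 209 kg O₂/d

The observed yield is Y_obs = Y/(1 + k_d·θ_c) = 0.375 / (1 + 0.0600 × 4.16) = 0.375 / 1.250 = 0.3001 g VSS per g bCOD removed.
Q·(S₀ − S) = 696 × (547 − 23.2) × 10⁻³ = 364.6 kg/d removed.
Net sludge production P_X = 0.3001 × 364.6 = 109.4 kg VSS/d.
R_O = Q·(S₀ − S) − 1.42·P_X = 364.6 − 1.42 × 109.4 = 209.2 kg O₂/d.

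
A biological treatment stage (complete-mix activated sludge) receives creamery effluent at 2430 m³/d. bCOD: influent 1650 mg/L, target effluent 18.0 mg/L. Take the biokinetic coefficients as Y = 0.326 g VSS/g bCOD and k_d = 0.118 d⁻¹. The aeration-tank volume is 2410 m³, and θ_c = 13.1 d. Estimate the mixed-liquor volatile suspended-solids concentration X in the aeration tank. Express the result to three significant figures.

X ≈ 2760 mg/L

From V·X·(1 + k_d·θ_c) = Y·Q·(S₀ − S)·θ_c: X = 0.326 × 2430 × (1650 − 18.0) × 13.1 / [2410 × (1 + 0.118 × 13.1)] = 2760 mg/L.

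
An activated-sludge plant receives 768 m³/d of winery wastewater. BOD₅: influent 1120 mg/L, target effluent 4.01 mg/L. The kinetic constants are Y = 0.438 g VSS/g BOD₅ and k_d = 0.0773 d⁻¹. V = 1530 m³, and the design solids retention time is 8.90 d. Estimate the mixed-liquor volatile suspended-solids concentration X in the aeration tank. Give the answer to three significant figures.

X ≈ 1290 mg/L

X = Y·Q·ΔS·θ_c / [V·(1 + k_d θ_c)] = 0.438 × 768 × (1120 − 4.01) × 8.90 / [1530 × (1 + 0.0773 × 8.90)] = 1294 mg/L.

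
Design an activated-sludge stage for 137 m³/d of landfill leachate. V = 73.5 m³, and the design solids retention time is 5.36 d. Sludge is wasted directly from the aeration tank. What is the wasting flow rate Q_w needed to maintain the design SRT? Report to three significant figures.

Q_w ≈ 13.7 m³/d

For wasting at MLVSS concentration, Q_w = V/θ_c = 73.50/5.36 = 13.71 m³/d.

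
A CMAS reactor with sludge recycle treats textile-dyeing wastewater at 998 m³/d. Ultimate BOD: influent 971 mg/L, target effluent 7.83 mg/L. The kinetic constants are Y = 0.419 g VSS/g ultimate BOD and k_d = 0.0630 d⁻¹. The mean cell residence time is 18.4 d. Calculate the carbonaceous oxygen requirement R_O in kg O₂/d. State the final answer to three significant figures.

Observed yield with endogenous decay: Y_obs = Y / (1 + k_d·θ_c) = 0.419 / (1 + 0.0630 × 18.4) = 0.419 / 2.159 = 0.1941 g VSS/g ultimate BOD.
ΔS = 971 − 7.83 = 963.2 mg/L, so the substrate removal rate is 998 × 963.2/1000 = 961.2 kg ultimate BOD/d.
Net sludge production P_X = 0.1941 × 961.2 = 186.5 kg VSS/d.
Carbonaceous O₂ demand = substrate oxidised − cell-mass equivalent = 961.2 − 1.42 × 186.5 = 696.4 kg O₂/d.

R_O ≈ 696 kg O₂/d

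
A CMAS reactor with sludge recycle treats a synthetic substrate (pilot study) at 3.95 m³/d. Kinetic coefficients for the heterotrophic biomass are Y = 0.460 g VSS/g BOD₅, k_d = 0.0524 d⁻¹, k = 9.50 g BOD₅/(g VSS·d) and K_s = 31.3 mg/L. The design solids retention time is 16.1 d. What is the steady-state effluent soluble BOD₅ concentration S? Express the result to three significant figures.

S ≈ 0.842 mg/L

For a completely mixed reactor with recycle the Lawrence–McCarty relation gives S = K_s·(1 + k_d·θ_c) / [θ_c·(Y·k − k_d) − 1] = 31.3 × (1 + 0.0524 × 16.1) / [16.1 × (0.460 × 9.50 − 0.0524) − 1] = 57.71 / 68.51 = 0.8423 mg/L.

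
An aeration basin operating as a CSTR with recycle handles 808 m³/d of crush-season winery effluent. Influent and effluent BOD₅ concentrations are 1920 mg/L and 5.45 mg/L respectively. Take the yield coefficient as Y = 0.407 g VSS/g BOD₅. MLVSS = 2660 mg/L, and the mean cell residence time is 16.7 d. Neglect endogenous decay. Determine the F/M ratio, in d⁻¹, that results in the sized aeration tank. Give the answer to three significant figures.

Biomass mass balance (decay neglected): V·X = Y·Q·(S₀ − S)·θ_c, so V = 0.407 × 808 × (1920 − 5.45) × 16.7 / 2660 = 3953 m³.
F/M = applied load / biomass = Q·S₀/(V·X) = 808 × 1920 / (3953 × 2660) = 0.1475 d⁻¹.

F/M ≈ 0.148 d⁻¹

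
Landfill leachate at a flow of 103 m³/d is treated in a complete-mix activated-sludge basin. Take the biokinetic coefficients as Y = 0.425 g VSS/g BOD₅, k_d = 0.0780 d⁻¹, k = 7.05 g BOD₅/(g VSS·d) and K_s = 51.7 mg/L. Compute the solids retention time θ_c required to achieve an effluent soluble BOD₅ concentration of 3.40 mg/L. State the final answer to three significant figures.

θ_c ≈ 9.36 d

Specific growth rate at S = 3.40 mg/L: μ = YkS/(K_s+S) = 0.425·7.05·3.40/(51.7+3.40) = 0.1849 d⁻¹.
θ_c = 1/(μ − k_d) = 1/(0.1849 − 0.0780) = 1/0.1069 = 9.356 d.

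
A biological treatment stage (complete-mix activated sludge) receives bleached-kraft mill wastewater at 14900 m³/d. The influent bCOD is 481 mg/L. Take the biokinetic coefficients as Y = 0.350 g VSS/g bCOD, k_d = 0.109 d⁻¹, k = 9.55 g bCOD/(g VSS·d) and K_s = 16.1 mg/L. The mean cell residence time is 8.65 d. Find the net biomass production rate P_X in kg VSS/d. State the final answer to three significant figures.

P_X ≈ 1290 kg VSS/d

Effluent substrate depends only on kinetics and SRT: S = K_s(1 + k_d θ_c) / [θ_c(Yk − k_d) − 1] = 16.1 × (1 + 0.109 × 8.65) / [8.65 × (0.350 × 9.55 − 0.109) − 1] = 31.28 / 26.97 = 1.160 mg/L.
Y_obs = Y / (1 + k_d θ_c) = 0.350 / (1 + 0.109 × 8.65) = 0.350 / 1.943 = 0.1801.
Q·(S₀ − S) = 14900 × (481 − 1.16) × 10⁻³ = 7150 kg/d removed.
P_X = Y_obs · Q(S₀ − S) = 0.1801 × 7150 = 1288 kg VSS/d.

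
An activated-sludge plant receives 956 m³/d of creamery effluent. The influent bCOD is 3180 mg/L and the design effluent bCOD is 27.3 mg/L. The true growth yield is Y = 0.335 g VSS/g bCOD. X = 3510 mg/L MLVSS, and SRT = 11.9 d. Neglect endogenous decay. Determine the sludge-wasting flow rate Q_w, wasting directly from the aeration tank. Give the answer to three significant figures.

Q_w ≈ 288 m³/d

Biomass mass balance (decay neglected): V·X = Y·Q·(S₀ − S)·θ_c, so V = 0.335 × 956 × (3180 − 27.3) × 11.9 / 3510 = 3423 m³.
For wasting at MLVSS concentration, Q_w = V/θ_c = 3423/11.9 = 287.7 m³/d.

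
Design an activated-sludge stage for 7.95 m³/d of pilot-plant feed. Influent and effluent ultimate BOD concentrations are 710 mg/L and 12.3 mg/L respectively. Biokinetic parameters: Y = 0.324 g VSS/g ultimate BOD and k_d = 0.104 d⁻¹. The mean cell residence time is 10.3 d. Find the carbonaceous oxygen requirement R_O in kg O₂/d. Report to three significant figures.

Observed yield with endogenous decay: Y_obs = Y / (1 + k_d·θ_c) = 0.324 / (1 + 0.104 × 10.3) = 0.324 / 2.071 = 0.1564 g VSS/g ultimate BOD.
Mass of ultimate BOD removed per day: Q(S₀ − S) = 7.95 × 697.7 g/m³ = 5.547 kg/d.
Net sludge production P_X = 0.1564 × 5.547 = 0.8677 kg VSS/d.
R_O = Q·(S₀ − S) − 1.42·P_X = 5.547 − 1.42 × 0.8677 = 4.315 kg O₂/d.

R_O ≈ 4.31 kg O₂/d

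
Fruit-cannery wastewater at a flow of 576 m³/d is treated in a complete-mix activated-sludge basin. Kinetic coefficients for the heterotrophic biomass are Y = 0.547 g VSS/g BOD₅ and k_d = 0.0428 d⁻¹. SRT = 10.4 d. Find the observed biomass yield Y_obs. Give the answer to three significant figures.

Correct the yield for decay: Y_obs = Y/(1 + k_d θ_c) = 0.547 / (1 + 0.0428 × 10.4) = 0.547 / 1.445 = 0.3785.

Y_obs ≈ 0.379 g VSS/g BOD₅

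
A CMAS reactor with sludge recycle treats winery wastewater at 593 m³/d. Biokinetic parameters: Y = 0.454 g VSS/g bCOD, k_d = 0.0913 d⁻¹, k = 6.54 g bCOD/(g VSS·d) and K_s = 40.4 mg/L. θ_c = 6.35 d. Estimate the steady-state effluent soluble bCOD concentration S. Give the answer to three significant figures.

Effluent substrate depends only on kinetics and SRT: S = K_s(1 + k_d θ_c) / [θ_c(Yk − k_d) − 1] = 40.4 × (1 + 0.0913 × 6.35) / [6.35 × (0.454 × 6.54 − 0.0913) − 1] = 63.82 / 17.27 = 3.695 mg/L.

S ≈ 3.69 mg/L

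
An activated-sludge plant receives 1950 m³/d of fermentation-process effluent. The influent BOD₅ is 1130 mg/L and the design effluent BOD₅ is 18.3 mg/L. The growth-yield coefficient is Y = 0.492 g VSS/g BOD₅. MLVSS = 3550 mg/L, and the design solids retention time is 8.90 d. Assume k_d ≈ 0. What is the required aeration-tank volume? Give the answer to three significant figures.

V ≈ 2670 m³

Biomass mass balance (decay neglected): V·X = Y·Q·(S₀ − S)·θ_c, so V = 0.492 × 1950 × (1130 − 18.3) × 8.90 / 3550 = 2674 m³.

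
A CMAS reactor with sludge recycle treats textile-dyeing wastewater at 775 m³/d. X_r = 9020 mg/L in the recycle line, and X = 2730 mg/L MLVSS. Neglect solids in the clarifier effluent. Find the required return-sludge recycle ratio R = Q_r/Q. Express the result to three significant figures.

Mass balance around the secondary clarifier (neglecting effluent solids): R = X / (X_r − X) = 2730 / (9020 − 2730) = 0.4340.

R ≈ 0.434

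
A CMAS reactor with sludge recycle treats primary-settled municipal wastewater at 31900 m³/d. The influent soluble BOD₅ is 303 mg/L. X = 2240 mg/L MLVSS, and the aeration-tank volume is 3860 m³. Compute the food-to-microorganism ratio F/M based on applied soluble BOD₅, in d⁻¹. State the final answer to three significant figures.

Food-to-microorganism ratio F/M = Q S₀ / (V X) = 31900 × 303 / (3860 × 2240) = 1.118 d⁻¹.

F/M ≈ 1.12 d⁻¹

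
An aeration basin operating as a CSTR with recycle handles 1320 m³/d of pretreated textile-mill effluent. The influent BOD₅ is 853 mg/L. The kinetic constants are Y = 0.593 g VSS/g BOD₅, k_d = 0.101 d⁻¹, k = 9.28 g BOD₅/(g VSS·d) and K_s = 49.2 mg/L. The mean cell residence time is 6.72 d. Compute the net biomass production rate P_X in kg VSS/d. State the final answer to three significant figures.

From the Monod/SRT balance for a CMAS, S = K_s·(1+k_d θ_c)/[θ_c·(Y k − k_d) − 1] = 49.2 × (1 + 0.101 × 6.72) / [6.72 × (0.593 × 9.28 − 0.101) − 1] = 82.59 / 35.30 = 2.340 mg/L.
Observed yield with endogenous decay: Y_obs = Y / (1 + k_d·θ_c) = 0.593 / (1 + 0.101 × 6.72) = 0.593 / 1.679 = 0.3532 g VSS/g BOD₅.
Mass of BOD₅ removed per day: Q(S₀ − S) = 1320 × 850.7 g/m³ = 1123 kg/d.
Biomass produced: P_X = Y_obs·Q·ΔS = 0.3532 × 1123 ≈ 396.6 kg VSS/d.

P_X ≈ 397 kg VSS/d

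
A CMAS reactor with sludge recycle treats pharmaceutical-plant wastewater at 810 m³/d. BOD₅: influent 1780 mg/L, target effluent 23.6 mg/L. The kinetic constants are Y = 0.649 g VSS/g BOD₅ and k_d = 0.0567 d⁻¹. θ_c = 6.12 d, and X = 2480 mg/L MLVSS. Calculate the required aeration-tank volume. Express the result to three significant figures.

From the SRT design equation V = Y Q (S₀−S) θ_c / [X (1 + k_d θ_c)] = 0.649 × 810 × (1780 − 23.6) × 6.12 / [2480 × (1 + 0.0567 × 6.12)] = 5.65×10^6 / 3341 = 1692 m³.

V ≈ 1690 m³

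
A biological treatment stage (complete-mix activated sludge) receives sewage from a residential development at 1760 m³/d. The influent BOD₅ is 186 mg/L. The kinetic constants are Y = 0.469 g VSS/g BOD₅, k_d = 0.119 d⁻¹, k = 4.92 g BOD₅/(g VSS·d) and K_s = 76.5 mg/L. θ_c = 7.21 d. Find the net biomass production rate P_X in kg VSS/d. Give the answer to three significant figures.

Effluent substrate depends only on kinetics and SRT: S = K_s(1 + k_d θ_c) / [θ_c(Yk − k_d) − 1] = 76.5 × (1 + 0.119 × 7.21) / [7.21 × (0.469 × 4.92 − 0.119) − 1] = 142.1 / 14.78 = 9.617 mg/L.
Correct the yield for decay: Y_obs = Y/(1 + k_d θ_c) = 0.469 / (1 + 0.119 × 7.21) = 0.469 / 1.858 = 0.2524.
ΔS = 186 − 9.62 = 176.4 mg/L, so the substrate removal rate is 1760 × 176.4/1000 = 310.4 kg BOD₅/d.
Biomass produced: P_X = Y_obs·Q·ΔS = 0.2524 × 310.4 ≈ 78.36 kg VSS/d.

P_X ≈ 78.4 kg VSS/d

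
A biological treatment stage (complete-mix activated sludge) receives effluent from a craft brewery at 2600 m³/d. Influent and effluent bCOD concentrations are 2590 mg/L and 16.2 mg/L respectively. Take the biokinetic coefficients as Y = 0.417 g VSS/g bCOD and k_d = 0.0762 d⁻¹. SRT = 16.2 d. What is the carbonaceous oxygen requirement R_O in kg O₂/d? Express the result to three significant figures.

R_O ≈ 4920 kg O₂/d

Observed yield with endogenous decay: Y_obs = Y / (1 + k_d·θ_c) = 0.417 / (1 + 0.0762 × 16.2) = 0.417 / 2.234 = 0.1866 g VSS/g bCOD.
ΔS = 2590 − 16.2 = 2574 mg/L, so the substrate removal rate is 2600 × 2574/1000 = 6692 kg bCOD/d.
Net sludge production P_X = 0.1866 × 6692 = 1249 kg VSS/d.
Carbonaceous O₂ demand = substrate oxidised − cell-mass equivalent = 6692 − 1.42 × 1249 = 4918 kg O₂/d.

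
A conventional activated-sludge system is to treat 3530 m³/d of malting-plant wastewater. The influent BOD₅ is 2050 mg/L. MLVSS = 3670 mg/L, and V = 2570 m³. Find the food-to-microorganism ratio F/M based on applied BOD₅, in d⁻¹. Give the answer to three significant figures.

F/M ≈ 0.767 d⁻¹

Food-to-microorganism ratio F/M = Q S₀ / (V X) = 3530 × 2050 / (2570 × 3670) = 0.7672 d⁻¹.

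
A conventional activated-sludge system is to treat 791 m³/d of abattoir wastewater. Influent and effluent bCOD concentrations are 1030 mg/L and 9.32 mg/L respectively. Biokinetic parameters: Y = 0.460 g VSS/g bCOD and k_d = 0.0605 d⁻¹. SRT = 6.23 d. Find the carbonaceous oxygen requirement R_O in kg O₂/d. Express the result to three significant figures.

R_O ≈ 424 kg O₂/d

Y_obs = Y / (1 + k_d θ_c) = 0.460 / (1 + 0.0605 × 6.23) = 0.460 / 1.377 = 0.3341.
ΔS = 1030 − 9.32 = 1021 mg/L, so the substrate removal rate is 791 × 1021/1000 = 807.4 kg bCOD/d.
Net sludge production P_X = 0.3341 × 807.4 = 269.7 kg VSS/d.
R_O = Q·ΔS − 1.42 P_X = 807.4 − 383.0 = 424.4 kg O₂/d.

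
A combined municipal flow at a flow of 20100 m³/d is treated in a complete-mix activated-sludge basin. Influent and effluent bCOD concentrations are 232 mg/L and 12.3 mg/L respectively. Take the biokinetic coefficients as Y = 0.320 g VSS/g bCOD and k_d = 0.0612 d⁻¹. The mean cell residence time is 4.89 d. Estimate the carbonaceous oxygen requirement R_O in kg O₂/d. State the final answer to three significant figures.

Y_obs = Y / (1 + k_d θ_c) = 0.320 / (1 + 0.0612 × 4.89) = 0.320 / 1.299 = 0.2463.
Mass of bCOD removed per day: Q(S₀ − S) = 20100 × 219.7 g/m³ = 4416 kg/d.
Net sludge production P_X = 0.2463 × 4416 = 1088 kg VSS/d.
R_O = Q·(S₀ − S) − 1.42·P_X = 4416 − 1.42 × 1088 = 2872 kg O₂/d.

R_O ≈ 2870 kg O₂/d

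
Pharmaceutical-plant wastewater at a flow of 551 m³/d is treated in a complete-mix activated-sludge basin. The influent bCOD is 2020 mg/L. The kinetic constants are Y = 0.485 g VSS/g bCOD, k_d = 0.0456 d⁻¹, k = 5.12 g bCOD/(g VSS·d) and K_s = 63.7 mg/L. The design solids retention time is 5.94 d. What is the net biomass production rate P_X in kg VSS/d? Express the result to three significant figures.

From the Monod/SRT balance for a CMAS, S = K_s·(1+k_d θ_c)/[θ_c·(Y k − k_d) − 1] = 63.7 × (1 + 0.0456 × 5.94) / [5.94 × (0.485 × 5.12 − 0.0456) − 1] = 80.95 / 13.48 = 6.006 mg/L.
Observed yield with endogenous decay: Y_obs = Y / (1 + k_d·θ_c) = 0.485 / (1 + 0.0456 × 5.94) = 0.485 / 1.271 = 0.3816 g VSS/g bCOD.
Substrate removed = Q·(S₀ − S) = 551 m³/d × (2020 − 6.01) g/m³ = 1.11×10^6 g/d = 1110 kg/d.
Net biomass production P_X = Y_obs × Q·(S₀ − S) = 0.3816 × 1110 = 423.5 kg VSS/d.

P_X ≈ 423 kg VSS/d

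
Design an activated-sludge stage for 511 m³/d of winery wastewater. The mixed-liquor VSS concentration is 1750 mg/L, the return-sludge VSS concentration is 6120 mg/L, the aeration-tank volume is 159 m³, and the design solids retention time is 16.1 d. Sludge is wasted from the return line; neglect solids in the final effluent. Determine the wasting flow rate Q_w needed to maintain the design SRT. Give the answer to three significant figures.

Q_w = (V·X)/(θ_c X_r) = 159.0 × 1750 / (16.1 × 6120) = 2.824 m³/d.

Q_w ≈ 2.82 m³/d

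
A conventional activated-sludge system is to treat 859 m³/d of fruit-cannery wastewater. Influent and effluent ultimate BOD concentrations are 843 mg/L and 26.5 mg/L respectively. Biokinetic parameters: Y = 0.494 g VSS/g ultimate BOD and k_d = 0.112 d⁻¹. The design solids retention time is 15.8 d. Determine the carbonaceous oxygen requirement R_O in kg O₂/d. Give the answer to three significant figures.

Observed yield with endogenous decay: Y_obs = Y / (1 + k_d·θ_c) = 0.494 / (1 + 0.112 × 15.8) = 0.494 / 2.770 = 0.1784 g VSS/g ultimate BOD.
Q·(S₀ − S) = 859 × (843 − 26.5) × 10⁻³ = 701.4 kg/d removed.
Net sludge production P_X = 0.1784 × 701.4 = 125.1 kg VSS/d.
R_O = Q·(S₀ − S) − 1.42·P_X = 701.4 − 1.42 × 125.1 = 523.7 kg O₂/d.

R_O ≈ 524 kg O₂/d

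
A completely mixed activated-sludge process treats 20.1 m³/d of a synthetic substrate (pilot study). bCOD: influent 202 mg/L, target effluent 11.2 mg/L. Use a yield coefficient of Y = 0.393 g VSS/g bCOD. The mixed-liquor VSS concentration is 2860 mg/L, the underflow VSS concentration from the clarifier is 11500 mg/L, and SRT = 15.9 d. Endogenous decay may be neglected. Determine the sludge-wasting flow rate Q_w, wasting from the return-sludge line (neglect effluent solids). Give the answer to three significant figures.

Biomass mass balance (decay neglected): V·X = Y·Q·(S₀ − S)·θ_c, so V = 0.393 × 20.1 × (202 − 11.2) × 15.9 / 2860 = 8.379 m³.
θ_c = V·X/(Q_w·X_r) when wasting from the recycle, so Q_w = V·X/(θ_c·X_r) = 8.379 × 2860 / (15.9 × 11500) = 0.1311 m³/d.

Q_w ≈ 0.131 m³/d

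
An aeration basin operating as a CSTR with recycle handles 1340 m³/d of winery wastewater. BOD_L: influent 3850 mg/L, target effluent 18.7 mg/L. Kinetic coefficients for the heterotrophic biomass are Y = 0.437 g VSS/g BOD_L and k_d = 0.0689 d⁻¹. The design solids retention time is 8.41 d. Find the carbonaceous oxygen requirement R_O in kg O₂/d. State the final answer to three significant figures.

Observed yield with endogenous decay: Y_obs = Y / (1 + k_d·θ_c) = 0.437 / (1 + 0.0689 × 8.41) = 0.437 / 1.579 = 0.2767 g VSS/g BOD_L.
Mass of BOD_L removed per day: Q(S₀ − S) = 1340 × 3831 g/m³ = 5134 kg/d.
Biomass synthesised: P_X = Y_obs × 5134 = 1420 kg VSS/d.
Carbonaceous O₂ demand = substrate oxidised − cell-mass equivalent = 5134 − 1.42 × 1420 = 3117 kg O₂/d.

R_O ≈ 3120 kg O₂/d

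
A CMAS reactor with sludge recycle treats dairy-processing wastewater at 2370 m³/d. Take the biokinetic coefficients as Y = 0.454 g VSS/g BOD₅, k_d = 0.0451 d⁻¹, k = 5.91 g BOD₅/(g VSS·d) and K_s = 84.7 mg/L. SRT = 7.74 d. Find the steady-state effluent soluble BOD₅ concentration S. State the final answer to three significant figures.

Effluent substrate depends only on kinetics and SRT: S = K_s(1 + k_d θ_c) / [θ_c(Yk − k_d) − 1] = 84.7 × (1 + 0.0451 × 7.74) / [7.74 × (0.454 × 5.91 − 0.0451) − 1] = 114.3 / 19.42 = 5.884 mg/L.

S ≈ 5.88 mg/L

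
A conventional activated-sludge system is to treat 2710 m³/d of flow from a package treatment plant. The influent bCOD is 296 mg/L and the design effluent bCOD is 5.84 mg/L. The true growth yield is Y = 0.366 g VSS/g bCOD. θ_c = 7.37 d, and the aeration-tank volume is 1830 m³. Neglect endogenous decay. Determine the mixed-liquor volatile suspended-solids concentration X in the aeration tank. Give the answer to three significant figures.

X ≈ 1160 mg/L

X = Y·Q·ΔS·θ_c / V = 0.366 × 2710 × (296 − 5.84) × 7.37 / 1830 = 1159 mg/L.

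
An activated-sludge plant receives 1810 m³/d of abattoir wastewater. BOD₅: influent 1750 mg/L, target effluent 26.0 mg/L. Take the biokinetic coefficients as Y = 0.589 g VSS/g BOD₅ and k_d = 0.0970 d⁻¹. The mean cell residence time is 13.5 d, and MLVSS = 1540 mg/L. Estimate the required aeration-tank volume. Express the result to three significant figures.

Rearranging the biomass balance for a CMAS with decay, V = Y·Q·ΔS·θ_c / [X·(1+k_d θ_c)] = 0.589 × 1810 × (1750 − 26.0) × 13.5 / [1540 × (1 + 0.0970 × 13.5)] = 2.48×10^7 / 3557 = 6976 m³.

V ≈ 6980 m³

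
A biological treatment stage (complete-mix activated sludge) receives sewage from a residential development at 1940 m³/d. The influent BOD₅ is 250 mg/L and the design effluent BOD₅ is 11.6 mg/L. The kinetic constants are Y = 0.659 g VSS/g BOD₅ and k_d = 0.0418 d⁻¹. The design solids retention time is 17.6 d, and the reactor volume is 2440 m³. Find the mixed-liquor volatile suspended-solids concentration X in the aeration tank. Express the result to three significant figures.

X = Y·Q·ΔS·θ_c / [V·(1 + k_d θ_c)] = 0.659 × 1940 × (250 − 11.6) × 17.6 / [2440 × (1 + 0.0418 × 17.6)] = 1267 mg/L.

X ≈ 1270 mg/L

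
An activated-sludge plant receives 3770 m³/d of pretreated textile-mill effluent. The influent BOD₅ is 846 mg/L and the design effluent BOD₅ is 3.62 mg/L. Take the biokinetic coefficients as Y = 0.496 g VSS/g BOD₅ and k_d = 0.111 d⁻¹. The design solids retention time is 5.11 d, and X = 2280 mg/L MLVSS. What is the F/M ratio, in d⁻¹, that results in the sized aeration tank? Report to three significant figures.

Steady-state biomass mass balance: V·X·(1 + k_d·θ_c) = Y·Q·(S₀ − S)·θ_c, so V = 0.496 × 3770 × (846 − 3.62) × 5.11 / [2280 × (1 + 0.111 × 5.11)] = 8.05×10^6 / 3573 = 2253 m³.
F/M = applied load / biomass = Q·S₀/(V·X) = 3770 × 846 / (2253 × 2280) = 0.6210 d⁻¹.

F/M ≈ 0.621 d⁻¹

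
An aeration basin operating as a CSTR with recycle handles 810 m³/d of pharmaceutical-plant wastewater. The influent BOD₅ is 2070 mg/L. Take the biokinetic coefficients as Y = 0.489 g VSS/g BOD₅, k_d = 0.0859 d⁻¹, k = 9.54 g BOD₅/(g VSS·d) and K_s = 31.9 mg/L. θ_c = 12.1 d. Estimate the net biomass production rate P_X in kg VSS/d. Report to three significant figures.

P_X ≈ 402 kg VSS/d

From the Monod/SRT balance for a CMAS, S = K_s·(1+k_d θ_c)/[θ_c·(Y k − k_d) − 1] = 31.9 × (1 + 0.0859 × 12.1) / [12.1 × (0.489 × 9.54 − 0.0859) − 1] = 65.06 / 54.41 = 1.196 mg/L.
Correct the yield for decay: Y_obs = Y/(1 + k_d θ_c) = 0.489 / (1 + 0.0859 × 12.1) = 0.489 / 2.039 = 0.2398.
Mass of BOD₅ removed per day: Q(S₀ − S) = 810 × 2069 g/m³ = 1676 kg/d.
Net biomass production P_X = Y_obs × Q·(S₀ − S) = 0.2398 × 1676 = 401.8 kg VSS/d.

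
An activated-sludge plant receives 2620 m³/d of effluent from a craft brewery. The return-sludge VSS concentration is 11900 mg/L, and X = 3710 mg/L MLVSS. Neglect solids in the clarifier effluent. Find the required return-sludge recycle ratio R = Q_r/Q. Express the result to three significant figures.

Mass balance around the secondary clarifier (neglecting effluent solids): R = X / (X_r − X) = 3710 / (11900 − 3710) = 0.4530.

R ≈ 0.453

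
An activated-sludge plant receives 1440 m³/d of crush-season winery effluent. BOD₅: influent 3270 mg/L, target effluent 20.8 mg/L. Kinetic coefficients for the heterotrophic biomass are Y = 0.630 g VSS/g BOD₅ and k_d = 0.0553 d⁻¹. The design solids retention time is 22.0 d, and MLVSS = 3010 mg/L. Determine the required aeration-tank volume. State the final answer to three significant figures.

V ≈ 9720 m³

From the SRT design equation V = Y Q (S₀−S) θ_c / [X (1 + k_d θ_c)] = 0.630 × 1440 × (3270 − 20.8) × 22.0 / [3010 × (1 + 0.0553 × 22.0)] = 6.48×10^7 / 6672 = 9720 m³.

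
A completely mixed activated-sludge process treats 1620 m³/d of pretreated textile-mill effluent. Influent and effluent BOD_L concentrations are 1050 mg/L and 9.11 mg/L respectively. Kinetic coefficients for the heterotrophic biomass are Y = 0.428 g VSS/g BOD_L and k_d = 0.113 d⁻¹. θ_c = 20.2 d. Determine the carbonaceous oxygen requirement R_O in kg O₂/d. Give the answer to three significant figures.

R_O ≈ 1370 kg O₂/d

The observed yield is Y_obs = Y/(1 + k_d·θ_c) = 0.428 / (1 + 0.113 × 20.2) = 0.428 / 3.283 = 0.1304 g VSS per g BOD_L removed.
ΔS = 1050 − 9.11 = 1041 mg/L, so the substrate removal rate is 1620 × 1041/1000 = 1686 kg BOD_L/d.
P_X = Y_obs·Q·(S₀ − S) = 0.1304 × 1686 = 219.9 kg VSS/d.
R_O = Q·ΔS − 1.42 P_X = 1686 − 312.2 = 1374 kg O₂/d.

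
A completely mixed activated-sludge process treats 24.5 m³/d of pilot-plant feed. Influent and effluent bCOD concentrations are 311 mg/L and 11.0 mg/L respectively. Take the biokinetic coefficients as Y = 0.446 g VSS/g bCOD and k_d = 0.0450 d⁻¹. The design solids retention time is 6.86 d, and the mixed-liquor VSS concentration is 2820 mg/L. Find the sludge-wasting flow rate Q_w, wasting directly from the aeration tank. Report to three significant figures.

Rearranging the biomass balance for a CMAS with decay, V = Y·Q·ΔS·θ_c / [X·(1+k_d θ_c)] = 0.446 × 24.5 × (311 − 11.0) × 6.86 / [2820 × (1 + 0.0450 × 6.86)] = 2.25×10^4 / 3691 = 6.093 m³.
Wasting from the aeration tank: Q_w = V / θ_c = 6.093 / 6.86 = 0.8882 m³/d.

Q_w ≈ 0.888 m³/d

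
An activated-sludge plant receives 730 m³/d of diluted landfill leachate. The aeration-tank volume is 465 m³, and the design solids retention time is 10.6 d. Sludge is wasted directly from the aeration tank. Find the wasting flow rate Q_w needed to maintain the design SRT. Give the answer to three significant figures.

With mixed-liquor wasting, θ_c = V/Q_w, so Q_w = V/θ_c = 465.0/10.6 = 43.87 m³/d.

Q_w ≈ 43.9 m³/d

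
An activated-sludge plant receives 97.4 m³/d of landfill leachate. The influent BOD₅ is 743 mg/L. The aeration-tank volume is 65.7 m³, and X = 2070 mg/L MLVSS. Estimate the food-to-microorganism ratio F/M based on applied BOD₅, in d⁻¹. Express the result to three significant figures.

Food-to-microorganism ratio F/M = Q S₀ / (V X) = 97.4 × 743 / (65.70 × 2070) = 0.5321 d⁻¹.

F/M ≈ 0.532 d⁻¹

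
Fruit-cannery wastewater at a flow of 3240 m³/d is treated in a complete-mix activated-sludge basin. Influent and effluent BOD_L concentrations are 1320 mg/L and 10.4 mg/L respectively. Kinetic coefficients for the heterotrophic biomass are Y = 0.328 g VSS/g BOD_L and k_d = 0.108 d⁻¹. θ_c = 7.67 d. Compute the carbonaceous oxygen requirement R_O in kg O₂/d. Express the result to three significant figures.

Y_obs = Y / (1 + k_d θ_c) = 0.328 / (1 + 0.108 × 7.67) = 0.328 / 1.828 = 0.1794.
Q·(S₀ − S) = 3240 × (1320 − 10.4) × 10⁻³ = 4243 kg/d removed.
P_X = Y_obs·Q·(S₀ − S) = 0.1794 × 4243 = 761.2 kg VSS/d.
Carbonaceous O₂ demand = substrate oxidised − cell-mass equivalent = 4243 − 1.42 × 761.2 = 3162 kg O₂/d.

R_O ≈ 3160 kg O₂/d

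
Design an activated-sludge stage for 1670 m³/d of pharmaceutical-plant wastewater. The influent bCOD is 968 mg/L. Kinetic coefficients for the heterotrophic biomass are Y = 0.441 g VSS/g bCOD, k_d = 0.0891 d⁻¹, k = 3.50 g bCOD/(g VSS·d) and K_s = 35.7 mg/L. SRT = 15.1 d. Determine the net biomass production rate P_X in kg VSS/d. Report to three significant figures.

P_X ≈ 303 kg VSS/d

From the Monod/SRT balance for a CMAS, S = K_s·(1+k_d θ_c)/[θ_c·(Y k − k_d) − 1] = 35.7 × (1 + 0.0891 × 15.1) / [15.1 × (0.441 × 3.50 − 0.0891) − 1] = 83.73 / 20.96 = 3.995 mg/L.
Observed yield with endogenous decay: Y_obs = Y / (1 + k_d·θ_c) = 0.441 / (1 + 0.0891 × 15.1) = 0.441 / 2.345 = 0.1880 g VSS/g bCOD.
Q·(S₀ − S) = 1670 × (968 − 3.99) × 10⁻³ = 1610 kg/d removed.
Net biomass production P_X = Y_obs × Q·(S₀ − S) = 0.1880 × 1610 = 302.7 kg VSS/d.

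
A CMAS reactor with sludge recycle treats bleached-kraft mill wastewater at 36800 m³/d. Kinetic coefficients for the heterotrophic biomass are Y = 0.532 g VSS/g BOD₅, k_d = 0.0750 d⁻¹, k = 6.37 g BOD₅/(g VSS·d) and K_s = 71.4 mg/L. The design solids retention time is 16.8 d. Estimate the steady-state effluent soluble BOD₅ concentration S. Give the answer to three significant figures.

S ≈ 2.95 mg/L

From the Monod/SRT balance for a CMAS, S = K_s·(1+k_d θ_c)/[θ_c·(Y k − k_d) − 1] = 71.4 × (1 + 0.0750 × 16.8) / [16.8 × (0.532 × 6.37 − 0.0750) − 1] = 161.4 / 54.67 = 2.951 mg/L.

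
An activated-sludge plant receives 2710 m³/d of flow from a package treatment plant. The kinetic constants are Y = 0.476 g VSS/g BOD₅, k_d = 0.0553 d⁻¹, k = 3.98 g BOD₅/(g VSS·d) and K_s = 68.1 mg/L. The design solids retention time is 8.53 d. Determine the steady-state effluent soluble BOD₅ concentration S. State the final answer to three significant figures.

For a completely mixed reactor with recycle the Lawrence–McCarty relation gives S = K_s·(1 + k_d·θ_c) / [θ_c·(Y·k − k_d) − 1] = 68.1 × (1 + 0.0553 × 8.53) / [8.53 × (0.476 × 3.98 − 0.0553) − 1] = 100.2 / 14.69 = 6.823 mg/L.

S ≈ 6.82 mg/L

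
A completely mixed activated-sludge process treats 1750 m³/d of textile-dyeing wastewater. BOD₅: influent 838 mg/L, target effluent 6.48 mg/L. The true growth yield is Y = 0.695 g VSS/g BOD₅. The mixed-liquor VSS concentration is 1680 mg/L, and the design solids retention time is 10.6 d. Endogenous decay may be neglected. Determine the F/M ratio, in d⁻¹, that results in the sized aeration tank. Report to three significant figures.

F/M ≈ 0.137 d⁻¹

With k_d = 0 the design equation reduces to V = Y Q (S₀−S) θ_c / X = 0.695 × 1750 × (838 − 6.48) × 10.6 / 1680 = 6381 m³.
F/M = applied load / biomass = Q·S₀/(V·X) = 1750 × 838 / (6381 × 1680) = 0.1368 d⁻¹.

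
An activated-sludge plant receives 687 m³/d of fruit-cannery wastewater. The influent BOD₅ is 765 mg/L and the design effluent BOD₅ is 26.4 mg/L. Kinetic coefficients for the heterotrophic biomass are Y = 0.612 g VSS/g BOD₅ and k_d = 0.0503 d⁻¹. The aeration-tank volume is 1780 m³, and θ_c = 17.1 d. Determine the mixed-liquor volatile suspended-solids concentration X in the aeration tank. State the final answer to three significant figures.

X = Y·Q·ΔS·θ_c / [V·(1 + k_d θ_c)] = 0.612 × 687 × (765 − 26.4) × 17.1 / [1780 × (1 + 0.0503 × 17.1)] = 1604 mg/L.

X ≈ 1600 mg/L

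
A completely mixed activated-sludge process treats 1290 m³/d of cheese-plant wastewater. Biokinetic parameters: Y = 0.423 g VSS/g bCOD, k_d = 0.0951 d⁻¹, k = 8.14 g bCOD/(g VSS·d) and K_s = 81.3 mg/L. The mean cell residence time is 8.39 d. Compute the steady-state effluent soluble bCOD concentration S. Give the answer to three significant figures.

S ≈ 5.40 mg/L

Effluent substrate depends only on kinetics and SRT: S = K_s(1 + k_d θ_c) / [θ_c(Yk − k_d) − 1] = 81.3 × (1 + 0.0951 × 8.39) / [8.39 × (0.423 × 8.14 − 0.0951) − 1] = 146.2 / 27.09 = 5.396 mg/L.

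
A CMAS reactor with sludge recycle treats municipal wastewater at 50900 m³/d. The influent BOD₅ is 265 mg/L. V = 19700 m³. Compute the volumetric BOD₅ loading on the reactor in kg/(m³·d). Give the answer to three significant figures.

Applied BOD₅ load per unit volume = Q·S₀/V = (50900 × 265/1000)/19700 = 0.6847 kg BOD₅·m⁻³·d⁻¹.

L_v ≈ 0.685 kg BOD₅/(m³·d)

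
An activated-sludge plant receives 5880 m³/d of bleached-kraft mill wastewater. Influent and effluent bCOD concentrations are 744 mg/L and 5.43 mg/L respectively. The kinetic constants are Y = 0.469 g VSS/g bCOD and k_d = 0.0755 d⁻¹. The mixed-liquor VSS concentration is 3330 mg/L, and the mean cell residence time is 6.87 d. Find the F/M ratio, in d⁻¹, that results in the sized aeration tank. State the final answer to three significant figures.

Steady-state biomass mass balance: V·X·(1 + k_d·θ_c) = Y·Q·(S₀ − S)·θ_c, so V = 0.469 × 5880 × (744 − 5.43) × 6.87 / [3330 × (1 + 0.0755 × 6.87)] = 1.4×10^7 / 5057 = 2767 m³.
Food-to-microorganism ratio F/M = Q S₀ / (V X) = 5880 × 744 / (2767 × 3330) = 0.4748 d⁻¹.

F/M ≈ 0.475 d⁻¹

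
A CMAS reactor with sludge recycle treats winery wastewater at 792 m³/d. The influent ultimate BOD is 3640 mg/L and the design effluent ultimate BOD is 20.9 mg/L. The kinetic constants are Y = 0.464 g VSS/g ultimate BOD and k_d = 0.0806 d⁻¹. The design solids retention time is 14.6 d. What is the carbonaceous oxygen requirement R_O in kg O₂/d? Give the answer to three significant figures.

R_O ≈ 2000 kg O₂/d

Y_obs = Y / (1 + k_d θ_c) = 0.464 / (1 + 0.0806 × 14.6) = 0.464 / 2.177 = 0.2132.
Mass of ultimate BOD removed per day: Q(S₀ − S) = 792 × 3619 g/m³ = 2866 kg/d.
P_X = Y_obs·Q·(S₀ − S) = 0.2132 × 2866 = 611.0 kg VSS/d.
R_O = Q·ΔS − 1.42 P_X = 2866 − 867.6 = 1999 kg O₂/d.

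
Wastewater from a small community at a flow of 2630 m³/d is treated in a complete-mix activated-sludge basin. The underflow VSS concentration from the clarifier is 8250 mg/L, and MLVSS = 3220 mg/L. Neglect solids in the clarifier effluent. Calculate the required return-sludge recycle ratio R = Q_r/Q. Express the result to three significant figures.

R = Q_r/Q = X/(X_r − X) = 3220 / (8250 − 3220) = 0.6402.

R ≈ 0.640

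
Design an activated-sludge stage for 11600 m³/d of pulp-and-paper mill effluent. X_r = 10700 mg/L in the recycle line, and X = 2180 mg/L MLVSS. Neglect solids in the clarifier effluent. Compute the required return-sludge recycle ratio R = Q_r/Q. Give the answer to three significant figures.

R ≈ 0.256

R = Q_r/Q = X/(X_r − X) = 2180 / (10700 − 2180) = 0.2559.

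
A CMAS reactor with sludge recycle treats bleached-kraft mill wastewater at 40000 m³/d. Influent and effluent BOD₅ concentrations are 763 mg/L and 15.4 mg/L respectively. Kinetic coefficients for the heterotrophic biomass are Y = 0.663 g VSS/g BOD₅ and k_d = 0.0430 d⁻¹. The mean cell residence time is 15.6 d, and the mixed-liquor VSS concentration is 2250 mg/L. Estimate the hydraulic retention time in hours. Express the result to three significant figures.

τ ≈ 49.4 h

Rearranging the biomass balance for a CMAS with decay, V = Y·Q·ΔS·θ_c / [X·(1+k_d θ_c)] = 0.663 × 40000 × (763 − 15.4) × 15.6 / [2250 × (1 + 0.0430 × 15.6)] = 3.09×10^8 / 3759 = 82274 m³.
τ = V/Q = 82274/40000 = 2.057 d, or 49.36 h.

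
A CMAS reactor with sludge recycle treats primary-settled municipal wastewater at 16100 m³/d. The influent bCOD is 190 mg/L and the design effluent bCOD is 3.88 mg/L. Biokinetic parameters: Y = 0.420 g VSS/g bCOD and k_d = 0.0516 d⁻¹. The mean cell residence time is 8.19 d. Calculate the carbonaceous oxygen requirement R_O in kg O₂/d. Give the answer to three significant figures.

Correct the yield for decay: Y_obs = Y/(1 + k_d θ_c) = 0.420 / (1 + 0.0516 × 8.19) = 0.420 / 1.423 = 0.2952.
Mass of bCOD removed per day: Q(S₀ − S) = 16100 × 186.1 g/m³ = 2997 kg/d.
Net sludge production P_X = 0.2952 × 2997 = 884.7 kg VSS/d.
R_O = Q·ΔS − 1.42 P_X = 2997 − 1256 = 1740 kg O₂/d.

R_O ≈ 1740 kg O₂/d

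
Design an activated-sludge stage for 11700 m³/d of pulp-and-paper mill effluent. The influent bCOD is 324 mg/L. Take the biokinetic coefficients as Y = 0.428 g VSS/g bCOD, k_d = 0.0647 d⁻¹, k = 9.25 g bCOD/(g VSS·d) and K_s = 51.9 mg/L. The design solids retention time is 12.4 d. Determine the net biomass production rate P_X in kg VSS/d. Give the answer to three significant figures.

P_X ≈ 895 kg VSS/d

For a completely mixed reactor with recycle the Lawrence–McCarty relation gives S = K_s·(1 + k_d·θ_c) / [θ_c·(Y·k − k_d) − 1] = 51.9 × (1 + 0.0647 × 12.4) / [12.4 × (0.428 × 9.25 − 0.0647) − 1] = 93.54 / 47.29 = 1.978 mg/L.
Correct the yield for decay: Y_obs = Y/(1 + k_d θ_c) = 0.428 / (1 + 0.0647 × 12.4) = 0.428 / 1.802 = 0.2375.
ΔS = 324 − 1.98 = 322.0 mg/L, so the substrate removal rate is 11700 × 322.0/1000 = 3768 kg bCOD/d.
Biomass produced: P_X = Y_obs·Q·ΔS = 0.2375 × 3768 ≈ 894.7 kg VSS/d.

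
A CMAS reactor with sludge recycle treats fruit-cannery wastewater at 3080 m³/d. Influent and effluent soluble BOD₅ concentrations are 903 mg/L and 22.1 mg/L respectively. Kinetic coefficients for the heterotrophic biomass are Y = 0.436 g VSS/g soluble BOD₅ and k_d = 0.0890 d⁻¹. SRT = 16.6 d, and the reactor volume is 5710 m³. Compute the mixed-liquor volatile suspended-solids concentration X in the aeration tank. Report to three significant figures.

X ≈ 1390 mg/L

From V·X·(1 + k_d·θ_c) = Y·Q·(S₀ − S)·θ_c: X = 0.436 × 3080 × (903 − 22.1) × 16.6 / [5710 × (1 + 0.0890 × 16.6)] = 1388 mg/L.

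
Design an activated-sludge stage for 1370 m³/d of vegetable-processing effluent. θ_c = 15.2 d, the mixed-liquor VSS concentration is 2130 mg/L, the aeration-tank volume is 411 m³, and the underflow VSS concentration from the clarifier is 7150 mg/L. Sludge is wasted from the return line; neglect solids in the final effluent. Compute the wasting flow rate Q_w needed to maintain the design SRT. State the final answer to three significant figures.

Q_w ≈ 8.06 m³/d

θ_c = V·X/(Q_w·X_r) when wasting from the recycle, so Q_w = V·X/(θ_c·X_r) = 411.0 × 2130 / (15.2 × 7150) = 8.055 m³/d.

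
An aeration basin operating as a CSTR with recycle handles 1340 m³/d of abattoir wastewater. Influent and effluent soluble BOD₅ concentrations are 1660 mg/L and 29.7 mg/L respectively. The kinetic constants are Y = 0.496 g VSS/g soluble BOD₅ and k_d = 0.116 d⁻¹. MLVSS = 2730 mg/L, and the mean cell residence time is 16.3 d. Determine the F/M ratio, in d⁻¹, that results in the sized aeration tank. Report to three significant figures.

F/M ≈ 0.364 d⁻¹

Rearranging the biomass balance for a CMAS with decay, V = Y·Q·ΔS·θ_c / [X·(1+k_d θ_c)] = 0.496 × 1340 × (1660 − 29.7) × 16.3 / [2730 × (1 + 0.116 × 16.3)] = 1.77×10^7 / 7892 = 2238 m³.
F/M = Q·S₀ / (V·X) = 1340 × 1660 / (2238 × 2730) = 0.3641 g soluble BOD₅·(g VSS·d)⁻¹.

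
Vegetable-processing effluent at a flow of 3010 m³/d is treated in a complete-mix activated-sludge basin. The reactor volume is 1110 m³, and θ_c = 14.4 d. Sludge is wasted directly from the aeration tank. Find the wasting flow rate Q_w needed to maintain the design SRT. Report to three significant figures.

For wasting at MLVSS concentration, Q_w = V/θ_c = 1110/14.4 = 77.08 m³/d.

Q_w ≈ 77.1 m³/d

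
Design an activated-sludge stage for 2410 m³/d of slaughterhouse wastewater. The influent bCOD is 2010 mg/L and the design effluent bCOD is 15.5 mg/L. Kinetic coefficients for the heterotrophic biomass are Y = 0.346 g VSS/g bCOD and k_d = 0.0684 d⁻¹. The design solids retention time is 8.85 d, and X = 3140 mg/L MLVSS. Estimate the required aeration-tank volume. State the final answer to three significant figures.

V ≈ 2920 m³

Rearranging the biomass balance for a CMAS with decay, V = Y·Q·ΔS·θ_c / [X·(1+k_d θ_c)] = 0.346 × 2410 × (2010 − 15.5) × 8.85 / [3140 × (1 + 0.0684 × 8.85)] = 1.47×10^7 / 5041 = 2920 m³.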